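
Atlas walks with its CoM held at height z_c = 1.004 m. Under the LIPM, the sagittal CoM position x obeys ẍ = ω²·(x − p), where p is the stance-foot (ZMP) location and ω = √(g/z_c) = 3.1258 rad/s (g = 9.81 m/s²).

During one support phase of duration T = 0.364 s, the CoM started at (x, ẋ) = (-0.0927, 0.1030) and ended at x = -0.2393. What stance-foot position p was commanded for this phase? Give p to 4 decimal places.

ωT = 3.1258·0.364 = 1.137791; cosh(ωT) = 1.720198, sinh(ωT) = 1.399672
x(T) = p + (x₀−p)·cosh(ωT) + (ẋ₀/ω)·sinh(ωT) ⇒ p·(1 − cosh) = x(T) − x₀·cosh − (ẋ₀/ω)·sinh
numerator   = -0.2393 − (-0.0927)·1.720198 − (0.1030/3.1258)·1.399672 = -0.125959
denominator = 1 − 1.720198 = -0.720198
p = -0.125959 / -0.720198 = 0.1749

p = 0.1749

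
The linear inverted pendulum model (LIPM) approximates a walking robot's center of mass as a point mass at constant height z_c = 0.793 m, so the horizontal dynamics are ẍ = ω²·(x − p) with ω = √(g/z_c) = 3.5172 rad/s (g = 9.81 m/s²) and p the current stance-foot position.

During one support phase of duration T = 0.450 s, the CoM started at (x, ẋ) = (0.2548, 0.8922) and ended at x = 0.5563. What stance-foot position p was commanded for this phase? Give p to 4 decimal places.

ωT = 3.5172·0.450 = 1.582740; cosh(ωT) = 2.536844, sinh(ωT) = 2.331433
x(T) = p + (x₀−p)·cosh(ωT) + (ẋ₀/ω)·sinh(ωT) ⇒ p·(1 − cosh) = x(T) − x₀·cosh − (ẋ₀/ω)·sinh
numerator   = 0.5563 − (0.2548)·2.536844 − (0.8922/3.5172)·2.331433 = -0.681497
denominator = 1 − 2.536844 = -1.536844
p = -0.681497 / -1.536844 = 0.4434

p = 0.4434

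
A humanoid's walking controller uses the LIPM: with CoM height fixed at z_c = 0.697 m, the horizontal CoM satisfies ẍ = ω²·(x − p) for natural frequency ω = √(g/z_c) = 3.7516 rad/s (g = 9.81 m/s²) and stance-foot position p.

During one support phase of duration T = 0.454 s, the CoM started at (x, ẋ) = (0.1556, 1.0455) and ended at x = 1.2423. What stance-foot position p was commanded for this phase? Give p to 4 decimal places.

ωT = 3.7516·0.454 = 1.703226; cosh(ωT) = 2.836866, sinh(ωT) = 2.654771
x(T) = p + (x₀−p)·cosh(ωT) + (ẋ₀/ω)·sinh(ωT) ⇒ p·(1 − cosh) = x(T) − x₀·cosh − (ẋ₀/ω)·sinh
numerator   = 1.2423 − (0.1556)·2.836866 − (1.0455/3.7516)·2.654771 = 0.061049
denominator = 1 − 2.836866 = -1.836866
p = 0.061049 / -1.836866 = -0.0332

p = -0.0332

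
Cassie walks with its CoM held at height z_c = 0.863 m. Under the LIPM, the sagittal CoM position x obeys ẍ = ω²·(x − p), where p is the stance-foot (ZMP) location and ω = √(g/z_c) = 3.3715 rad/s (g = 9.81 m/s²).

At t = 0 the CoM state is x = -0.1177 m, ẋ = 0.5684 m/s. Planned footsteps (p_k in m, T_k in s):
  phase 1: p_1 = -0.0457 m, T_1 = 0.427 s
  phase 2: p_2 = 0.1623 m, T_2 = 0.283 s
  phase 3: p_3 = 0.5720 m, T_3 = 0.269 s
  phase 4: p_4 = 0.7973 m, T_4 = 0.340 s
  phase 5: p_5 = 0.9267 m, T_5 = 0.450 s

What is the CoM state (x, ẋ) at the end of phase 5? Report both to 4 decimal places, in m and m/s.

phase 1: p=-0.0457, T=0.427, ωT=1.439631, cosh=2.228076, sinh=1.991061; start (x,ẋ)=(-0.117700, 0.568400) → end (x,ẋ)=(0.129551, 0.783112)
phase 2: p=0.1623, T=0.283, ωT=0.954134, cosh=1.490784, sinh=1.105639; start (x,ẋ)=(0.129551, 0.783112) → end (x,ẋ)=(0.370289, 1.045373)
phase 3: p=0.5720, T=0.269, ωT=0.906934, cosh=1.440238, sinh=1.036478; start (x,ẋ)=(0.370289, 1.045373) → end (x,ẋ)=(0.602861, 0.800711)
phase 4: p=0.7973, T=0.340, ωT=1.146310, cosh=1.732184, sinh=1.414377; start (x,ẋ)=(0.602861, 0.800711) → end (x,ẋ)=(0.796401, 0.459781)
phase 5: p=0.9267, T=0.450, ωT=1.517175, cosh=2.389329, sinh=2.169998; start (x,ẋ)=(0.796401, 0.459781) → end (x,ẋ)=(0.911302, 0.145281)

x = 0.9113, ẋ = 0.1453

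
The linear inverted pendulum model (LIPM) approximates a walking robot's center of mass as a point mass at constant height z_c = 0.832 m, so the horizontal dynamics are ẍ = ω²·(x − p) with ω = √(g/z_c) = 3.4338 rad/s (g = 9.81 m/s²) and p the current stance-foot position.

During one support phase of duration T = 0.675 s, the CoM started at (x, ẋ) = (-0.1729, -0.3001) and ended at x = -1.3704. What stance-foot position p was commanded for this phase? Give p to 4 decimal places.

p = 0.0108

ωT = 3.4338·0.675 = 2.317815; cosh(ωT) = 5.125977, sinh(ωT) = 5.027488
x(T) = p + (x₀−p)·cosh(ωT) + (ẋ₀/ω)·sinh(ωT) ⇒ p·(1 − cosh) = x(T) − x₀·cosh − (ẋ₀/ω)·sinh
numerator   = -1.3704 − (-0.1729)·5.125977 − (-0.3001/3.4338)·5.027488 = -0.044737
denominator = 1 − 5.125977 = -4.125977
p = -0.044737 / -4.125977 = 0.0108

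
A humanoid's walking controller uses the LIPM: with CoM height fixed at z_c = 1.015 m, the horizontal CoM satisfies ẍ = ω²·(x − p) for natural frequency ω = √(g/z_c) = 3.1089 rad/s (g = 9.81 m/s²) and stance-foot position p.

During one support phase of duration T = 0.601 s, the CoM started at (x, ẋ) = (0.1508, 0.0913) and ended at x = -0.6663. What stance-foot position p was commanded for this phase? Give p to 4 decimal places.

ωT = 3.1089·0.601 = 1.868449; cosh(ωT) = 3.316302, sinh(ωT) = 3.161939
x(T) = p + (x₀−p)·cosh(ωT) + (ẋ₀/ω)·sinh(ωT) ⇒ p·(1 − cosh) = x(T) − x₀·cosh − (ẋ₀/ω)·sinh
numerator   = -0.6663 − (0.1508)·3.316302 − (0.0913/3.1089)·3.161939 = -1.259256
denominator = 1 − 3.316302 = -2.316302
p = -1.259256 / -2.316302 = 0.5436

p = 0.5436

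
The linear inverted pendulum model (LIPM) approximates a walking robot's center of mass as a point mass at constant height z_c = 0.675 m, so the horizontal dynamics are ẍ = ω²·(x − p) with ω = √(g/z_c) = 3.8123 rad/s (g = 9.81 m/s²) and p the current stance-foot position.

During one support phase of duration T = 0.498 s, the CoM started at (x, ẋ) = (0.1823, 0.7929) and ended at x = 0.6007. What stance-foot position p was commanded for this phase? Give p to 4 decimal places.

p = 0.2902

ωT = 3.8123·0.498 = 1.898525; cosh(ωT) = 3.412916, sinh(ωT) = 3.263127
x(T) = p + (x₀−p)·cosh(ωT) + (ẋ₀/ω)·sinh(ωT) ⇒ p·(1 − cosh) = x(T) − x₀·cosh − (ẋ₀/ω)·sinh
numerator   = 0.6007 − (0.1823)·3.412916 − (0.7929/3.8123)·3.263127 = -0.700155
denominator = 1 − 3.412916 = -2.412916
p = -0.700155 / -2.412916 = 0.2902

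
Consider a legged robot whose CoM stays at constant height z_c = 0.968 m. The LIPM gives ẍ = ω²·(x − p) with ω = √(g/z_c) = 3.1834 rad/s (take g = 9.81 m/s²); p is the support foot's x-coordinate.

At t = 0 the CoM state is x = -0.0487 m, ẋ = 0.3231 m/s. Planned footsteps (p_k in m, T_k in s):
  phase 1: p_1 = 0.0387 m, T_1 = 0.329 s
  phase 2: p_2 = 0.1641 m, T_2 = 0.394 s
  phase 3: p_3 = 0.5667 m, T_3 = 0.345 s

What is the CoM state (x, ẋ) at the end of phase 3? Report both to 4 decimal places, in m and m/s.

x = -0.5612, ẋ = -3.1051

phase 1: p=0.0387, T=0.329, ωT=1.047339, cosh=1.600463, sinh=1.249593; start (x,ẋ)=(-0.048700, 0.323100) → end (x,ẋ)=(0.025647, 0.169436)
phase 2: p=0.1641, T=0.394, ωT=1.254260, cosh=1.895265, sinh=1.609978; start (x,ẋ)=(0.025647, 0.169436) → end (x,ẋ)=(-0.012613, -0.388471)
phase 3: p=0.5667, T=0.345, ωT=1.098273, cosh=1.666214, sinh=1.332768; start (x,ẋ)=(-0.012613, -0.388471) → end (x,ẋ)=(-0.561199, -3.105149)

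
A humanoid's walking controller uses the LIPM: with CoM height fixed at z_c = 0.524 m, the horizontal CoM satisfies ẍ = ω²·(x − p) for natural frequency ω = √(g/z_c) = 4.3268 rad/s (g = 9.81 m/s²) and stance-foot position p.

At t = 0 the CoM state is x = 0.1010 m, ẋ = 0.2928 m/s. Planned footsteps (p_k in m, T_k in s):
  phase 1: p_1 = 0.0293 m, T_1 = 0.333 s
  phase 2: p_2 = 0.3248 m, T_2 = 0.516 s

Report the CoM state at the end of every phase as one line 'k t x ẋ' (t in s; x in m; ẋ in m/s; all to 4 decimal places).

phase 1: p=0.0293, T=0.333, ωT=1.440824, cosh=2.230455, sinh=1.993722; start (x,ẋ)=(0.101000, 0.292800) → end (x,ẋ)=(0.324141, 1.271593)
phase 2: p=0.3248, T=0.516, ωT=2.232629, cosh=4.715796, sinh=4.608550; start (x,ẋ)=(0.324141, 1.271593) → end (x,ẋ)=(1.676089, 5.983436)

1 0.3330 0.3241 1.2716
2 0.8490 1.6761 5.9834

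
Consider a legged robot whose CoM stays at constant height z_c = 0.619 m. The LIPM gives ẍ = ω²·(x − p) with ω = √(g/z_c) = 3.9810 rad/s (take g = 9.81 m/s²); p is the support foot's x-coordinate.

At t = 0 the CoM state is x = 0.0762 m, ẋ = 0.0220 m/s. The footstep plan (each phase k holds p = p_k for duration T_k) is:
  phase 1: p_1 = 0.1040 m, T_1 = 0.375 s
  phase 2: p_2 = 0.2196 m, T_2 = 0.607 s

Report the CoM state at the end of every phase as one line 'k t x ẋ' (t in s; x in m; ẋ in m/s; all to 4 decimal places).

phase 1: p=0.1040, T=0.375, ωT=1.492875, cosh=2.337298, sinh=2.112572; start (x,ẋ)=(0.076200, 0.022000) → end (x,ẋ)=(0.050698, -0.182382)
phase 2: p=0.2196, T=0.607, ωT=2.416467, cosh=5.647717, sinh=5.558481; start (x,ẋ)=(0.050698, -0.182382) → end (x,ẋ)=(-0.988963, -4.767562)

1 0.3750 0.0507 -0.1824
2 0.9820 -0.9890 -4.7676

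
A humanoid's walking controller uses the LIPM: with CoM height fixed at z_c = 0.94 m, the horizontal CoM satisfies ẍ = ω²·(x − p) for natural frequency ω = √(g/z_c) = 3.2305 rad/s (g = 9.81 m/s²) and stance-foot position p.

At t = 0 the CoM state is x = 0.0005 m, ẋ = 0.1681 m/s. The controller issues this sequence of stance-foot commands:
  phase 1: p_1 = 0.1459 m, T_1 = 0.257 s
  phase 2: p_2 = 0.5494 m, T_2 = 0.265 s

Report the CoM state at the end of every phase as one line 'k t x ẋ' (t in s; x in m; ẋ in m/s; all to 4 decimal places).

1 0.2570 -0.0042 -0.2069
2 0.5220 -0.2816 -2.0125

phase 1: p=0.1459, T=0.257, ωT=0.830239, cosh=1.364906, sinh=0.928960; start (x,ẋ)=(0.000500, 0.168100) → end (x,ẋ)=(-0.004219, -0.206906)
phase 2: p=0.5494, T=0.265, ωT=0.856083, cosh=1.389372, sinh=0.964549; start (x,ẋ)=(-0.004219, -0.206906) → end (x,ẋ)=(-0.281559, -2.012531)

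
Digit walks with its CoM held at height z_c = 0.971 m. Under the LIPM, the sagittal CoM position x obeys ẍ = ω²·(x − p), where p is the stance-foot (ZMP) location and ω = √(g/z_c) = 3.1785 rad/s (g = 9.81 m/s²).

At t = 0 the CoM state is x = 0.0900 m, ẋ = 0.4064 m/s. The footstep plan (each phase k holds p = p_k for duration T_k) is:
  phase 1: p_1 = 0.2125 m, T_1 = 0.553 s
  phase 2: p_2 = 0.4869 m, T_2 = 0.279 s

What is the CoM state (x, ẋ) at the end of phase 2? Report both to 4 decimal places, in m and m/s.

phase 1: p=0.2125, T=0.553, ωT=1.757711, cosh=2.985792, sinh=2.813353; start (x,ẋ)=(0.090000, 0.406400) → end (x,ẋ)=(0.206453, 0.118001)
phase 2: p=0.4869, T=0.279, ωT=0.886802, cosh=1.419662, sinh=1.007691; start (x,ẋ)=(0.206453, 0.118001) → end (x,ẋ)=(0.126170, -0.730734)

x = 0.1262, ẋ = -0.7307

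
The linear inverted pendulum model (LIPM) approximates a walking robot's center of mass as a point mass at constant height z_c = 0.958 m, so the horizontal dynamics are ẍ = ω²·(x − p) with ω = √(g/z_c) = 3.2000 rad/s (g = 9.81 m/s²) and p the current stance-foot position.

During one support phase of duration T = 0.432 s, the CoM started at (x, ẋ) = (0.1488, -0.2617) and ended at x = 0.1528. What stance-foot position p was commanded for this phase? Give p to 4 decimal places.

p = 0.0086

ωT = 3.2000·0.432 = 1.382400; cosh(ωT) = 2.117714, sinh(ωT) = 1.866739
x(T) = p + (x₀−p)·cosh(ωT) + (ẋ₀/ω)·sinh(ωT) ⇒ p·(1 − cosh) = x(T) − x₀·cosh − (ẋ₀/ω)·sinh
numerator   = 0.1528 − (0.1488)·2.117714 − (-0.2617/3.2000)·1.866739 = -0.009652
denominator = 1 − 2.117714 = -1.117714
p = -0.009652 / -1.117714 = 0.0086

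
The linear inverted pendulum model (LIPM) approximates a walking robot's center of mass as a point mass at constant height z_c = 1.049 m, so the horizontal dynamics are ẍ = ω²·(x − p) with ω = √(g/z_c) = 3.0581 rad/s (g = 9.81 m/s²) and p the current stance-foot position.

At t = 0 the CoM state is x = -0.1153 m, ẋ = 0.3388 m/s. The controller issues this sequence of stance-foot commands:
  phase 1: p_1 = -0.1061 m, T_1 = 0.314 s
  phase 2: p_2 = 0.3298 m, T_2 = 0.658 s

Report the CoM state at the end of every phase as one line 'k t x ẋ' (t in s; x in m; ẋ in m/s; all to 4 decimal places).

phase 1: p=-0.1061, T=0.314, ωT=0.960243, cosh=1.497566, sinh=1.114766; start (x,ẋ)=(-0.115300, 0.338800) → end (x,ẋ)=(0.003625, 0.476012)
phase 2: p=0.3298, T=0.658, ωT=2.012230, cosh=3.806834, sinh=3.673144; start (x,ẋ)=(0.003625, 0.476012) → end (x,ẋ)=(-0.340147, -1.851775)

1 0.3140 0.0036 0.4760
2 0.9720 -0.3401 -1.8518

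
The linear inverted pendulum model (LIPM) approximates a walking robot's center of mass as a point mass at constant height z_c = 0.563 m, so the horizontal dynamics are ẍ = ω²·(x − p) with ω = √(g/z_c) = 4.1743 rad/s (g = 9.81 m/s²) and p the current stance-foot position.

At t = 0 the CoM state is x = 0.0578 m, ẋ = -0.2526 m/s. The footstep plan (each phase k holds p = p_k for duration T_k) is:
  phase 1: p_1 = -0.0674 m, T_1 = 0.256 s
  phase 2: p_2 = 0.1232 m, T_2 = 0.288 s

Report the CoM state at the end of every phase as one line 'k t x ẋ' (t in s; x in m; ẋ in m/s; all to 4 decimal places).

phase 1: p=-0.0674, T=0.256, ωT=1.068621, cosh=1.627422, sinh=1.283940; start (x,ẋ)=(0.057800, -0.252600) → end (x,ẋ)=(0.058658, 0.259929)
phase 2: p=0.1232, T=0.288, ωT=1.202198, cosh=1.813978, sinh=1.513446; start (x,ẋ)=(0.058658, 0.259929) → end (x,ẋ)=(0.100363, 0.063756)

1 0.2560 0.0587 0.2599
2 0.5440 0.1004 0.0638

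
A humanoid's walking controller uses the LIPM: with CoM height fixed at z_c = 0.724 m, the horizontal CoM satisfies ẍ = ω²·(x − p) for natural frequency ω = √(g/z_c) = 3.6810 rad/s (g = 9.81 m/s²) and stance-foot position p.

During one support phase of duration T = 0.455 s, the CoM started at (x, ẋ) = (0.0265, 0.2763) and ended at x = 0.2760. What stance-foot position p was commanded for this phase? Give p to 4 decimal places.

ωT = 3.6810·0.455 = 1.674855; cosh(ωT) = 2.762678, sinh(ωT) = 2.575343
x(T) = p + (x₀−p)·cosh(ωT) + (ẋ₀/ω)·sinh(ωT) ⇒ p·(1 − cosh) = x(T) − x₀·cosh − (ẋ₀/ω)·sinh
numerator   = 0.2760 − (0.0265)·2.762678 − (0.2763/3.6810)·2.575343 = 0.009481
denominator = 1 − 2.762678 = -1.762678
p = 0.009481 / -1.762678 = -0.0054

p = -0.0054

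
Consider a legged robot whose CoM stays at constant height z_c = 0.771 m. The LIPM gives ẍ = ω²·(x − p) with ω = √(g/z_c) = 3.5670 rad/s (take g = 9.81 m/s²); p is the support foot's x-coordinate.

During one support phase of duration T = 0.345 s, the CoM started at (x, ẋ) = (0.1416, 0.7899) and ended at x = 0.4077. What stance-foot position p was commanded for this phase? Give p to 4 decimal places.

p = 0.2356

ωT = 3.5670·0.345 = 1.230615; cosh(ωT) = 1.857724, sinh(ωT) = 1.565611
x(T) = p + (x₀−p)·cosh(ωT) + (ẋ₀/ω)·sinh(ωT) ⇒ p·(1 − cosh) = x(T) − x₀·cosh − (ẋ₀/ω)·sinh
numerator   = 0.4077 − (0.1416)·1.857724 − (0.7899/3.5670)·1.565611 = -0.202053
denominator = 1 − 1.857724 = -0.857724
p = -0.202053 / -0.857724 = 0.2356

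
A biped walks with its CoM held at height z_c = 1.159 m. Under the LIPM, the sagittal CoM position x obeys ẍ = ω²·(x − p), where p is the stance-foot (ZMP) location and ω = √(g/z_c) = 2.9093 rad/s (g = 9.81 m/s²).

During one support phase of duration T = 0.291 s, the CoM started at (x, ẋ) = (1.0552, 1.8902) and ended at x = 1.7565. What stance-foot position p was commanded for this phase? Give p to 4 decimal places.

ωT = 2.9093·0.291 = 0.846606; cosh(ωT) = 1.380294, sinh(ωT) = 0.951426
x(T) = p + (x₀−p)·cosh(ωT) + (ẋ₀/ω)·sinh(ωT) ⇒ p·(1 − cosh) = x(T) − x₀·cosh − (ẋ₀/ω)·sinh
numerator   = 1.7565 − (1.0552)·1.380294 − (1.8902/2.9093)·0.951426 = -0.318137
denominator = 1 − 1.380294 = -0.380294
p = -0.318137 / -0.380294 = 0.8366

p = 0.8366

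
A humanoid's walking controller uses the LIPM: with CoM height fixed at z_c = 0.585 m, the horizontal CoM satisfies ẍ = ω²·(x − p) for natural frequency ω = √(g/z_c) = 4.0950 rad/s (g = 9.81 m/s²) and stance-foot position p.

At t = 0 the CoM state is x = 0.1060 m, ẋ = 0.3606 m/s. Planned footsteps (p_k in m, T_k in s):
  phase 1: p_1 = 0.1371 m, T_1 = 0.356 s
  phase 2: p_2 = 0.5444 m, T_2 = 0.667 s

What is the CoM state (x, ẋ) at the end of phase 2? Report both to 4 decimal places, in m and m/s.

x = -0.7178, ẋ = -5.0528

phase 1: p=0.1371, T=0.356, ωT=1.457820, cosh=2.264663, sinh=2.031920; start (x,ẋ)=(0.106000, 0.360600) → end (x,ẋ)=(0.245597, 0.557863)
phase 2: p=0.5444, T=0.667, ωT=2.731365, cosh=7.709481, sinh=7.644350; start (x,ẋ)=(0.245597, 0.557863) → end (x,ẋ)=(-0.717823, -5.052777)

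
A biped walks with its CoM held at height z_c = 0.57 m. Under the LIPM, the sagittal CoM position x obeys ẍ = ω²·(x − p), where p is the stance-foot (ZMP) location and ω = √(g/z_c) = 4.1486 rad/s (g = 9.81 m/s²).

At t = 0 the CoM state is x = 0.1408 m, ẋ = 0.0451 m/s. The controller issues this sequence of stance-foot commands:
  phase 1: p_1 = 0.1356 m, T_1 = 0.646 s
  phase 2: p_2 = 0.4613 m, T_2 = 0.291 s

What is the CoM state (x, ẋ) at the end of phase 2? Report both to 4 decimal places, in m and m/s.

x = 0.2599, ẋ = -0.4311

phase 1: p=0.1356, T=0.646, ωT=2.679996, cosh=7.326796, sinh=7.258233; start (x,ẋ)=(0.140800, 0.045100) → end (x,ẋ)=(0.252605, 0.487018)
phase 2: p=0.4613, T=0.291, ωT=1.207243, cosh=1.821636, sinh=1.522615; start (x,ẋ)=(0.252605, 0.487018) → end (x,ẋ)=(0.259878, -0.431101)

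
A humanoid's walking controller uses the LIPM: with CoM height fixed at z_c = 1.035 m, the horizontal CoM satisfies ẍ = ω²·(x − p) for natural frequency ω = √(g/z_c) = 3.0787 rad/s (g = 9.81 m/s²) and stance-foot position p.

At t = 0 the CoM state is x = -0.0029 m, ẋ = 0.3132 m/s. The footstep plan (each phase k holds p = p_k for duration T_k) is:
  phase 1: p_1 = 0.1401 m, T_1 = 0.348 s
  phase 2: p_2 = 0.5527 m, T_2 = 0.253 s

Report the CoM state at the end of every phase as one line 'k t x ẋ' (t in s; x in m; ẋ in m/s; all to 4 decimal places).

1 0.3480 0.0379 -0.0564
2 0.6010 -0.1420 -1.4375

phase 1: p=0.1401, T=0.348, ωT=1.071388, cosh=1.630980, sinh=1.288447; start (x,ẋ)=(-0.002900, 0.313200) → end (x,ẋ)=(0.037945, -0.056421)
phase 2: p=0.5527, T=0.253, ωT=0.778911, cosh=1.319002, sinh=0.860096; start (x,ẋ)=(0.037945, -0.056421) → end (x,ẋ)=(-0.142025, -1.437479)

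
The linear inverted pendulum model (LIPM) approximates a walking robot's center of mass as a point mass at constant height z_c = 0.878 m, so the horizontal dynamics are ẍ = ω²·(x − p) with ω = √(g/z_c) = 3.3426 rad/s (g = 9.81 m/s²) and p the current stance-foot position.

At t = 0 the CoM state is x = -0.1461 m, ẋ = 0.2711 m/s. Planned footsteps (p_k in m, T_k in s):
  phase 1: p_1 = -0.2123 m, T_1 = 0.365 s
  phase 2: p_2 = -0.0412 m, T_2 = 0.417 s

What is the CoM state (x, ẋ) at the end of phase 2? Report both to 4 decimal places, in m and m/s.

x = 0.5978, ẋ = 2.2813

phase 1: p=-0.2123, T=0.365, ωT=1.220049, cosh=1.841285, sinh=1.546069; start (x,ẋ)=(-0.146100, 0.271100) → end (x,ẋ)=(0.034986, 0.841287)
phase 2: p=-0.0412, T=0.417, ωT=1.393864, cosh=2.139254, sinh=1.891140; start (x,ẋ)=(0.034986, 0.841287) → end (x,ẋ)=(0.597756, 2.281324)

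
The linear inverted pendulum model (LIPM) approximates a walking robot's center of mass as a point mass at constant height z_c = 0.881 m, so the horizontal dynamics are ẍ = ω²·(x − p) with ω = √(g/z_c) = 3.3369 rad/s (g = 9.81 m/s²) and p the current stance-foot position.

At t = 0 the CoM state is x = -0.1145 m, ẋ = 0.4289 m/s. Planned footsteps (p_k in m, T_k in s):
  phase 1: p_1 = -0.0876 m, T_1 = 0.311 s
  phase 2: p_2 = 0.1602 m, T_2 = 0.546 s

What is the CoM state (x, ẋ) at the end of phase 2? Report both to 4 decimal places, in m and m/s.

phase 1: p=-0.0876, T=0.311, ωT=1.037776, cosh=1.588587, sinh=1.234345; start (x,ẋ)=(-0.114500, 0.428900) → end (x,ẋ)=(0.028320, 0.570547)
phase 2: p=0.1602, T=0.546, ωT=1.821947, cosh=3.172800, sinh=3.011089; start (x,ẋ)=(0.028320, 0.570547) → end (x,ẋ)=(0.256612, 0.485144)

x = 0.2566, ẋ = 0.4851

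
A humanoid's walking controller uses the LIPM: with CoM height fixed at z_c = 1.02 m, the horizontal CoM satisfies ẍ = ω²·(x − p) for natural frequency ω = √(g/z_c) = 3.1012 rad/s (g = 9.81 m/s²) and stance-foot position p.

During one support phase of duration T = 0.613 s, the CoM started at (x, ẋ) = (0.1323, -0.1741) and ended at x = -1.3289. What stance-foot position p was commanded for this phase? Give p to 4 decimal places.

p = 0.6600

ωT = 3.1012·0.613 = 1.901036; cosh(ωT) = 3.421118, sinh(ωT) = 3.271704
x(T) = p + (x₀−p)·cosh(ωT) + (ẋ₀/ω)·sinh(ωT) ⇒ p·(1 − cosh) = x(T) − x₀·cosh − (ẋ₀/ω)·sinh
numerator   = -1.3289 − (0.1323)·3.421118 − (-0.1741/3.1012)·3.271704 = -1.597842
denominator = 1 − 3.421118 = -2.421118
p = -1.597842 / -2.421118 = 0.6600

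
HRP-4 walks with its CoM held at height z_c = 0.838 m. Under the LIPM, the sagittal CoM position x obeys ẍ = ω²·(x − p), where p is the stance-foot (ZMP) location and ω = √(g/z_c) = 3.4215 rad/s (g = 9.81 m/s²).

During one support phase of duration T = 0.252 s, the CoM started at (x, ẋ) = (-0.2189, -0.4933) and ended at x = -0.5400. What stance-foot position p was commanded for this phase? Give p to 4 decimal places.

p = 0.2385

ωT = 3.4215·0.252 = 0.862218; cosh(ωT) = 1.395316, sinh(ωT) = 0.973092
x(T) = p + (x₀−p)·cosh(ωT) + (ẋ₀/ω)·sinh(ωT) ⇒ p·(1 − cosh) = x(T) − x₀·cosh − (ẋ₀/ω)·sinh
numerator   = -0.5400 − (-0.2189)·1.395316 − (-0.4933/3.4215)·0.973092 = -0.094268
denominator = 1 − 1.395316 = -0.395316
p = -0.094268 / -0.395316 = 0.2385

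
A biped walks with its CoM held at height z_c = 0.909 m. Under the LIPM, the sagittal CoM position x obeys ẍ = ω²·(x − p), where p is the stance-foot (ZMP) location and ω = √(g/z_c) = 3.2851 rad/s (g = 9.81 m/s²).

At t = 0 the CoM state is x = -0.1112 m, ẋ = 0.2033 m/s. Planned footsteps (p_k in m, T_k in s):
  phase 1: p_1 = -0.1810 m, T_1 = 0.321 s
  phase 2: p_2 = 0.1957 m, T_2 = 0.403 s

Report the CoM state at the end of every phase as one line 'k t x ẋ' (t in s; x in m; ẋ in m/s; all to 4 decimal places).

1 0.3210 0.0094 0.6164
2 0.7240 0.1484 0.1716

phase 1: p=-0.1810, T=0.321, ωT=1.054517, cosh=1.609475, sinh=1.261114; start (x,ẋ)=(-0.111200, 0.203300) → end (x,ẋ)=(0.009386, 0.616380)
phase 2: p=0.1957, T=0.403, ωT=1.323895, cosh=2.012064, sinh=1.745967; start (x,ẋ)=(0.009386, 0.616380) → end (x,ẋ)=(0.148418, 0.171558)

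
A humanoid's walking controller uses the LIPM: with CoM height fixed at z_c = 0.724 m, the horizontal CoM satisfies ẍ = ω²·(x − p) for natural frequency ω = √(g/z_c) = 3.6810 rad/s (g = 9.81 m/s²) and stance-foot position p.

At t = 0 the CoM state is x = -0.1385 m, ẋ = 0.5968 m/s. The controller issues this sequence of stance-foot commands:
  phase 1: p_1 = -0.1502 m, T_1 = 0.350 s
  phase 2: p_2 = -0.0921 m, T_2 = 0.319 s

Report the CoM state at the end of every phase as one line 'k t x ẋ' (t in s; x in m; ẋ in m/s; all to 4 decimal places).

phase 1: p=-0.1502, T=0.350, ωT=1.288350, cosh=1.951261, sinh=1.675536; start (x,ẋ)=(-0.138500, 0.596800) → end (x,ẋ)=(0.144284, 1.236674)
phase 2: p=-0.0921, T=0.319, ωT=1.174239, cosh=1.772367, sinh=1.463313; start (x,ẋ)=(0.144284, 1.236674) → end (x,ẋ)=(0.818476, 3.465113)

1 0.3500 0.1443 1.2367
2 0.6690 0.8185 3.4651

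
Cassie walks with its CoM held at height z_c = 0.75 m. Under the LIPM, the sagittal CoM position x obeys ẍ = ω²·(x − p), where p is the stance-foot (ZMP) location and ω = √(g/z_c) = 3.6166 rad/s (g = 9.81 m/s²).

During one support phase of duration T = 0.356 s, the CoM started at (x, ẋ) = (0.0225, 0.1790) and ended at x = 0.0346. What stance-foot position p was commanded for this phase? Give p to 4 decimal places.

ωT = 3.6166·0.356 = 1.287510; cosh(ωT) = 1.949854, sinh(ωT) = 1.673897
x(T) = p + (x₀−p)·cosh(ωT) + (ẋ₀/ω)·sinh(ωT) ⇒ p·(1 − cosh) = x(T) − x₀·cosh − (ẋ₀/ω)·sinh
numerator   = 0.0346 − (0.0225)·1.949854 − (0.1790/3.6166)·1.673897 = -0.092120
denominator = 1 − 1.949854 = -0.949854
p = -0.092120 / -0.949854 = 0.0970

p = 0.0970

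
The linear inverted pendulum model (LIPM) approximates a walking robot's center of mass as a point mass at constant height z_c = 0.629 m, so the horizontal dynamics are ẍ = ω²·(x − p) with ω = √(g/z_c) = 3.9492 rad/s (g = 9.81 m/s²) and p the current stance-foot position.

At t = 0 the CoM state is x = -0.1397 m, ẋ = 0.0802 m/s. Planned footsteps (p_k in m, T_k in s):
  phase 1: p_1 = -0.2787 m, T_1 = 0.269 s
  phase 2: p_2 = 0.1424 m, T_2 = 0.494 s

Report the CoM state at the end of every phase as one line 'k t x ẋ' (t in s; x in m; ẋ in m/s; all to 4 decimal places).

1 0.2690 -0.0277 0.8291
2 0.7630 0.2554 0.6595

phase 1: p=-0.2787, T=0.269, ωT=1.062335, cosh=1.619383, sinh=1.273735; start (x,ẋ)=(-0.139700, 0.080200) → end (x,ẋ)=(-0.027739, 0.829077)
phase 2: p=0.1424, T=0.494, ωT=1.950905, cosh=3.588598, sinh=3.446452; start (x,ẋ)=(-0.027739, 0.829077) → end (x,ẋ)=(0.255373, 0.659510)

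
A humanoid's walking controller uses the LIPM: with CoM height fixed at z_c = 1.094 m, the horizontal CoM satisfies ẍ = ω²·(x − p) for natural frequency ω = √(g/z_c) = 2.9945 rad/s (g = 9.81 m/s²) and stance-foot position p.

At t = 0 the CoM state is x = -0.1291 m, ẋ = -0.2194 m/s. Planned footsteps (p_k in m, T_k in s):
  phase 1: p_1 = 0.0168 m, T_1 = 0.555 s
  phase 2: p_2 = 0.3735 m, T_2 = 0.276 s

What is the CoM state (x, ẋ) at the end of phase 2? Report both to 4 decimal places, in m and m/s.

x = -1.4348, ẋ = -4.9294

phase 1: p=0.0168, T=0.555, ωT=1.661948, cosh=2.729666, sinh=2.539897; start (x,ẋ)=(-0.129100, -0.219400) → end (x,ẋ)=(-0.567551, -1.708564)
phase 2: p=0.3735, T=0.276, ωT=0.826482, cosh=1.361426, sinh=0.923840; start (x,ẋ)=(-0.567551, -1.708564) → end (x,ẋ)=(-1.434783, -4.929440)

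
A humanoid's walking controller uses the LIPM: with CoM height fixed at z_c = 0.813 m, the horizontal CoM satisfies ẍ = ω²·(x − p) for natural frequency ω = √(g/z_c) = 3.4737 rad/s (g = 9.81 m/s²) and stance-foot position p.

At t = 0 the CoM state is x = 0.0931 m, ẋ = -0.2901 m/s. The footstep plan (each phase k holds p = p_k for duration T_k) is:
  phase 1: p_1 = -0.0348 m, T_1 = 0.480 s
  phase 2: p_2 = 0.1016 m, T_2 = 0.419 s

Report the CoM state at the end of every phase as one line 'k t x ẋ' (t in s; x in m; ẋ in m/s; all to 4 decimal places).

phase 1: p=-0.0348, T=0.480, ωT=1.667376, cosh=2.743494, sinh=2.554753; start (x,ẋ)=(0.093100, -0.290100) → end (x,ẋ)=(0.102737, 0.339154)
phase 2: p=0.1016, T=0.419, ωT=1.455480, cosh=2.259915, sinh=2.026627; start (x,ẋ)=(0.102737, 0.339154) → end (x,ẋ)=(0.302039, 0.774464)

1 0.4800 0.1027 0.3392
2 0.8990 0.3020 0.7745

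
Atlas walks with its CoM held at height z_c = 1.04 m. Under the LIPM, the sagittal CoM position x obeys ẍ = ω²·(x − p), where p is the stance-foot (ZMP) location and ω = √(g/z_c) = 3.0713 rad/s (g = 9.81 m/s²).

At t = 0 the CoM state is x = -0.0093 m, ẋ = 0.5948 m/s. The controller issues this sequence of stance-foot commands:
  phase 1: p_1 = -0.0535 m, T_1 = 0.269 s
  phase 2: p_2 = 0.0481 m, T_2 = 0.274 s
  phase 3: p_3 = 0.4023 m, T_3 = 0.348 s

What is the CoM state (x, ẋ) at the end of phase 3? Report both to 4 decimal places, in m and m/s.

phase 1: p=-0.0535, T=0.269, ωT=0.826180, cosh=1.361146, sinh=0.923428; start (x,ẋ)=(-0.009300, 0.594800) → end (x,ẋ)=(0.185497, 0.934967)
phase 2: p=0.0481, T=0.274, ωT=0.841536, cosh=1.375488, sinh=0.944440; start (x,ẋ)=(0.185497, 0.934967) → end (x,ẋ)=(0.524595, 1.684578)
phase 3: p=0.4023, T=0.348, ωT=1.068812, cosh=1.627668, sinh=1.284252; start (x,ẋ)=(0.524595, 1.684578) → end (x,ẋ)=(1.305756, 3.224305)

x = 1.3058, ẋ = 3.2243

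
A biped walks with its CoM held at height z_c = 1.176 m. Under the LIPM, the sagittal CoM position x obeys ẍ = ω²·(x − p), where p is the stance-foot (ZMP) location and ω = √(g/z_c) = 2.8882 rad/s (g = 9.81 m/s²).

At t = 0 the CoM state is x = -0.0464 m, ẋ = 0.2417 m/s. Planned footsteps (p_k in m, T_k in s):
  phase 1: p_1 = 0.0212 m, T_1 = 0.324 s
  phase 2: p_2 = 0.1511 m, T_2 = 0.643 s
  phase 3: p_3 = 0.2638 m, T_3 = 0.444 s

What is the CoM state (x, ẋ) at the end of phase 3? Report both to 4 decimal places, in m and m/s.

x = -0.9855, ẋ = -3.4941

phase 1: p=0.0212, T=0.324, ωT=0.935777, cosh=1.470737, sinh=1.078456; start (x,ẋ)=(-0.046400, 0.241700) → end (x,ẋ)=(0.012029, 0.144917)
phase 2: p=0.1511, T=0.643, ωT=1.857113, cosh=3.280669, sinh=3.124546; start (x,ẋ)=(0.012029, 0.144917) → end (x,ẋ)=(-0.148370, -0.779595)
phase 3: p=0.2638, T=0.444, ωT=1.282361, cosh=1.941261, sinh=1.663880; start (x,ẋ)=(-0.148370, -0.779595) → end (x,ẋ)=(-0.985451, -3.494128)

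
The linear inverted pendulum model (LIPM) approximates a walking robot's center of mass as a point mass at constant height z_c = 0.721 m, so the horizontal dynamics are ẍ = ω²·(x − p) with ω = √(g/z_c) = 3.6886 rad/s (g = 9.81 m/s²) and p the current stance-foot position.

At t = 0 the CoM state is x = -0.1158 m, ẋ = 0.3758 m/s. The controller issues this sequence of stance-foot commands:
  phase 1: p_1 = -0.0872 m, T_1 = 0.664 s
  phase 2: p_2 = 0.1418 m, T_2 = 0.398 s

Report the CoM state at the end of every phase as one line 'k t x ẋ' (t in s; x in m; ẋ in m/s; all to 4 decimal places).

1 0.6640 0.3314 1.5858
2 1.0620 1.4588 5.0621

phase 1: p=-0.0872, T=0.664, ωT=2.449230, cosh=5.832896, sinh=5.746536; start (x,ẋ)=(-0.115800, 0.375800) → end (x,ẋ)=(0.331445, 1.585777)
phase 2: p=0.1418, T=0.398, ωT=1.468063, cosh=2.285595, sinh=2.055223; start (x,ẋ)=(0.331445, 1.585777) → end (x,ẋ)=(1.458818, 5.062121)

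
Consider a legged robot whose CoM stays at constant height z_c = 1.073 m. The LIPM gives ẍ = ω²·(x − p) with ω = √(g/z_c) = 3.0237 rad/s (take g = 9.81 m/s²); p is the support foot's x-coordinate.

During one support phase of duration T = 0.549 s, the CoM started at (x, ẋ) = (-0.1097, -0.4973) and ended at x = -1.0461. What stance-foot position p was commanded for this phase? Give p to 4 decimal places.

ωT = 3.0237·0.549 = 1.660011; cosh(ωT) = 2.724754, sinh(ωT) = 2.534617
x(T) = p + (x₀−p)·cosh(ωT) + (ẋ₀/ω)·sinh(ωT) ⇒ p·(1 − cosh) = x(T) − x₀·cosh − (ẋ₀/ω)·sinh
numerator   = -1.0461 − (-0.1097)·2.724754 − (-0.4973/3.0237)·2.534617 = -0.330333
denominator = 1 − 2.724754 = -1.724754
p = -0.330333 / -1.724754 = 0.1915

p = 0.1915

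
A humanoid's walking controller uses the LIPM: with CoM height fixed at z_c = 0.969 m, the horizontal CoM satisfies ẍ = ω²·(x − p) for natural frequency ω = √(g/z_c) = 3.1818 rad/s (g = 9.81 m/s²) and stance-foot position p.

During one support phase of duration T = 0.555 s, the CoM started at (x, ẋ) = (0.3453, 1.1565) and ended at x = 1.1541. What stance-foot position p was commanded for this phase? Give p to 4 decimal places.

ωT = 3.1818·0.555 = 1.765899; cosh(ωT) = 3.008930, sinh(ωT) = 2.837897
x(T) = p + (x₀−p)·cosh(ωT) + (ẋ₀/ω)·sinh(ωT) ⇒ p·(1 − cosh) = x(T) − x₀·cosh − (ẋ₀/ω)·sinh
numerator   = 1.1541 − (0.3453)·3.008930 − (1.1565/3.1818)·2.837897 = -0.916384
denominator = 1 − 3.008930 = -2.008930
p = -0.916384 / -2.008930 = 0.4562

p = 0.4562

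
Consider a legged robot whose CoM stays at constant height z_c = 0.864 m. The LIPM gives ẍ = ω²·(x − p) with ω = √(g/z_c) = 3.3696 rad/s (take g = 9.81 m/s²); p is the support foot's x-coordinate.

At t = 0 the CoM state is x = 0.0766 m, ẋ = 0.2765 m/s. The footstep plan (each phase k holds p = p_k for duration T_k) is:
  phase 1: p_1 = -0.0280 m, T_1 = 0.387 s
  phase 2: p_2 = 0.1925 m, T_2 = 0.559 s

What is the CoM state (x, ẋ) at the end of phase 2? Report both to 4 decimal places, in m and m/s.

x = 1.7125, ẋ = 5.2317

phase 1: p=-0.0280, T=0.387, ωT=1.304035, cosh=1.977784, sinh=1.706349; start (x,ẋ)=(0.076600, 0.276500) → end (x,ẋ)=(0.318894, 1.148277)
phase 2: p=0.1925, T=0.559, ωT=1.883606, cosh=3.364611, sinh=3.212571; start (x,ẋ)=(0.318894, 1.148277) → end (x,ẋ)=(1.712534, 5.231737)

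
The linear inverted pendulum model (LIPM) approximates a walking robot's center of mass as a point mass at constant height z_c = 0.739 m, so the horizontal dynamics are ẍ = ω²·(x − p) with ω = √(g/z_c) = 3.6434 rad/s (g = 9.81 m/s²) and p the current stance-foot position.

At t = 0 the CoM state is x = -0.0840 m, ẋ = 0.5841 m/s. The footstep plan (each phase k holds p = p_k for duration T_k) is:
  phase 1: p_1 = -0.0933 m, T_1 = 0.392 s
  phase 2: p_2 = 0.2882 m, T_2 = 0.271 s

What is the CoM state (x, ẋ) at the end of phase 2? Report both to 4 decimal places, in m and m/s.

x = 0.6479, ẋ = 1.8776

phase 1: p=-0.0933, T=0.392, ωT=1.428213, cosh=2.205487, sinh=1.965750; start (x,ẋ)=(-0.084000, 0.584100) → end (x,ẋ)=(0.242355, 1.354832)
phase 2: p=0.2882, T=0.271, ωT=0.987361, cosh=1.528351, sinh=1.155792; start (x,ẋ)=(0.242355, 1.354832) → end (x,ẋ)=(0.647924, 1.877603)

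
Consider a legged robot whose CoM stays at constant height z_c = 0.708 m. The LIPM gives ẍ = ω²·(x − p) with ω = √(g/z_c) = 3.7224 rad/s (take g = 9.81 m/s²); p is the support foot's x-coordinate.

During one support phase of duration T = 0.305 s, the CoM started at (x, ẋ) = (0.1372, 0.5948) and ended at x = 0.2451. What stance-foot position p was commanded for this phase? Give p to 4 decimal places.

p = 0.2978

ωT = 3.7224·0.305 = 1.135332; cosh(ωT) = 1.716761, sinh(ωT) = 1.395446
x(T) = p + (x₀−p)·cosh(ωT) + (ẋ₀/ω)·sinh(ωT) ⇒ p·(1 − cosh) = x(T) − x₀·cosh − (ẋ₀/ω)·sinh
numerator   = 0.2451 − (0.1372)·1.716761 − (0.5948/3.7224)·1.395446 = -0.213417
denominator = 1 − 1.716761 = -0.716761
p = -0.213417 / -0.716761 = 0.2978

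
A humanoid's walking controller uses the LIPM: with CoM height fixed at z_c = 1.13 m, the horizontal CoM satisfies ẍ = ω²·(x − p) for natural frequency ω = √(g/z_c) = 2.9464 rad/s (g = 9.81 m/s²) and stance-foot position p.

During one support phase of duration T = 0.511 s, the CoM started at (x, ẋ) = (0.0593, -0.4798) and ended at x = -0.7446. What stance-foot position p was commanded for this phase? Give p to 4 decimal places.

ωT = 2.9464·0.511 = 1.505610; cosh(ωT) = 2.364393, sinh(ωT) = 2.142511
x(T) = p + (x₀−p)·cosh(ωT) + (ẋ₀/ω)·sinh(ωT) ⇒ p·(1 − cosh) = x(T) − x₀·cosh − (ẋ₀/ω)·sinh
numerator   = -0.7446 − (0.0593)·2.364393 − (-0.4798/2.9464)·2.142511 = -0.535916
denominator = 1 − 2.364393 = -1.364393
p = -0.535916 / -1.364393 = 0.3928

p = 0.3928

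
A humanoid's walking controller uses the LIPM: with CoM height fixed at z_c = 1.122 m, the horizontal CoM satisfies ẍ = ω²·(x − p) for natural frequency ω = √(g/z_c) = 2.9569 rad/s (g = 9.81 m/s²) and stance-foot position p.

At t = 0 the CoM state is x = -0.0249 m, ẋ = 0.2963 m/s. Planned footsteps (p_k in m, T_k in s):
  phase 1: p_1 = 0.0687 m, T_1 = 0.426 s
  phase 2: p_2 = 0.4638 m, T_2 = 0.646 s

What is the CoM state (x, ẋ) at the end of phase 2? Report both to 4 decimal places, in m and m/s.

phase 1: p=0.0687, T=0.426, ωT=1.259639, cosh=1.903953, sinh=1.620197; start (x,ẋ)=(-0.024900, 0.296300) → end (x,ẋ)=(0.052844, 0.115726)
phase 2: p=0.4638, T=0.646, ωT=1.910157, cosh=3.451104, sinh=3.303047; start (x,ẋ)=(0.052844, 0.115726) → end (x,ẋ)=(-0.825179, -3.614335)

x = -0.8252, ẋ = -3.6143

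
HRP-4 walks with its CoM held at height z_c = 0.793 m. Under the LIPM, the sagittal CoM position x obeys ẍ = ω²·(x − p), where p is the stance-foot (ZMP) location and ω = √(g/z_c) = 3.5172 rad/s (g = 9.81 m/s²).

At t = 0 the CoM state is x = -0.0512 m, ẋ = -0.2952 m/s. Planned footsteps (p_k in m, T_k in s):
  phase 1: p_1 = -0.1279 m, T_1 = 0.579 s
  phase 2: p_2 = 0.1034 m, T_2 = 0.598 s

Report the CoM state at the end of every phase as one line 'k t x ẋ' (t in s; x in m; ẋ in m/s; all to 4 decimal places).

1 0.5790 -0.1451 -0.1343
2 1.1770 -1.0839 -4.0858

phase 1: p=-0.1279, T=0.579, ωT=2.036459, cosh=3.896957, sinh=3.766467; start (x,ẋ)=(-0.051200, -0.295200) → end (x,ẋ)=(-0.145124, -0.134305)
phase 2: p=0.1034, T=0.598, ωT=2.103286, cosh=4.157550, sinh=4.035495; start (x,ẋ)=(-0.145124, -0.134305) → end (x,ẋ)=(-1.083949, -4.085846)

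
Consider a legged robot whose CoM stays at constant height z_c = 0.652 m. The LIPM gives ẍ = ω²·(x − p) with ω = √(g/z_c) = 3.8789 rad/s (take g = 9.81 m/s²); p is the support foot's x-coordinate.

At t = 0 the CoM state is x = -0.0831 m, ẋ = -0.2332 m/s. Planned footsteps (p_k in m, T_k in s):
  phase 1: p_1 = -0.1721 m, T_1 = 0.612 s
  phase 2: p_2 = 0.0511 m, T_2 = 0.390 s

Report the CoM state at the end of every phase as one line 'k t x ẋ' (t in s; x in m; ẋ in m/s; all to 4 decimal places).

phase 1: p=-0.1721, T=0.612, ωT=2.373887, cosh=5.416085, sinh=5.322967; start (x,ẋ)=(-0.083100, -0.233200) → end (x,ẋ)=(-0.010086, 0.574575)
phase 2: p=0.0511, T=0.390, ωT=1.512771, cosh=2.379795, sinh=2.159497; start (x,ẋ)=(-0.010086, 0.574575) → end (x,ẋ)=(0.225373, 0.854848)

1 0.6120 -0.0101 0.5746
2 1.0020 0.2254 0.8548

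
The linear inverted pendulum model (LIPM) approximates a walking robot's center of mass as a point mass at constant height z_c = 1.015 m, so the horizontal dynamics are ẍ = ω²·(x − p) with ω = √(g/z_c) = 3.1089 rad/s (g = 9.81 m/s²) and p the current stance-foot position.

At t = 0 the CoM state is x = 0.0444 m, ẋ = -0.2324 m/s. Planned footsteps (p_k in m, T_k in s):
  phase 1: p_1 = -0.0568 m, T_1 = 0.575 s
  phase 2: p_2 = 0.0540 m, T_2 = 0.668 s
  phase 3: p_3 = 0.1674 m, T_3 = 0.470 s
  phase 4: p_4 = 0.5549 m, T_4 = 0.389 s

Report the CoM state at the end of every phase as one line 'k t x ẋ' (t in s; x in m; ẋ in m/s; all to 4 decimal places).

phase 1: p=-0.0568, T=0.575, ωT=1.787618, cosh=3.071279, sinh=2.903921; start (x,ẋ)=(0.044400, -0.232400) → end (x,ẋ)=(0.036936, 0.199868)
phase 2: p=0.0540, T=0.668, ωT=2.076745, cosh=4.051898, sinh=3.926560; start (x,ẋ)=(0.036936, 0.199868) → end (x,ẋ)=(0.237294, 0.601544)
phase 3: p=0.1674, T=0.470, ωT=1.461183, cosh=2.271509, sinh=2.039547; start (x,ẋ)=(0.237294, 0.601544) → end (x,ẋ)=(0.720800, 1.809596)
phase 4: p=0.5549, T=0.389, ωT=1.209362, cosh=1.824867, sinh=1.526479; start (x,ẋ)=(0.720800, 1.809596) → end (x,ẋ)=(1.746162, 4.089577)

1 0.5750 0.0369 0.1999
2 1.2430 0.2373 0.6015
3 1.7130 0.7208 1.8096
4 2.1020 1.7462 4.0896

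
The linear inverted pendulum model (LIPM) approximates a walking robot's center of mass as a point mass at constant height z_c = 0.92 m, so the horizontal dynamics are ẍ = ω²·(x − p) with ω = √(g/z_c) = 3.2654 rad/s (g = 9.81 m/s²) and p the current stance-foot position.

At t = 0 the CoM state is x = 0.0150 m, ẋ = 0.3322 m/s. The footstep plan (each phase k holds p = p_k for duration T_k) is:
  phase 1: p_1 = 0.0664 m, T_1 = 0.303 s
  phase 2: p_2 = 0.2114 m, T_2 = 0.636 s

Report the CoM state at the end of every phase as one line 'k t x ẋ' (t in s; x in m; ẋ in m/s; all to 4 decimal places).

phase 1: p=0.0664, T=0.303, ωT=0.989416, cosh=1.530729, sinh=1.158935; start (x,ẋ)=(0.015000, 0.332200) → end (x,ẋ)=(0.105623, 0.313991)
phase 2: p=0.2114, T=0.636, ωT=2.076794, cosh=4.052091, sinh=3.926760; start (x,ẋ)=(0.105623, 0.313991) → end (x,ẋ)=(0.160366, -0.084003)

1 0.3030 0.1056 0.3140
2 0.9390 0.1604 -0.0840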